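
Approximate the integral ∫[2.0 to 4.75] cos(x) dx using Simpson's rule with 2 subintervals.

f(x) = cos(x)
a = 2.0, b = 4.75, n = 2
h = (b - a)/n = 1.375000

Simpson's rule: (h/3)[f(x₀) + 4f(x₁) + 2f(x₂) + ... + f(xₙ)]

x_0 = 2.0000, f(x_0) = -0.416147, coefficient = 1
x_1 = 3.3750, f(x_1) = -0.972884, coefficient = 4
x_2 = 4.7500, f(x_2) = 0.037602, coefficient = 1

I ≈ (1.375000/3) × -4.270080 = -1.957120
Exact value: -1.908590
Error: 0.048530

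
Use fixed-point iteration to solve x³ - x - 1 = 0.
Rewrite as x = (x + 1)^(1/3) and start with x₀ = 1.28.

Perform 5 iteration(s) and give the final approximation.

Equation: x³ - x - 1 = 0
Fixed-point form: x = (x + 1)^(1/3)
x₀ = 1.28

x_1 = g(1.280000) = 1.316169
x_2 = g(1.316169) = 1.323092
x_3 = g(1.323092) = 1.324409
x_4 = g(1.324409) = 1.324659
x_5 = g(1.324659) = 1.324707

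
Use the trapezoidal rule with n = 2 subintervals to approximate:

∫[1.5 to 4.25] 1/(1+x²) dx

f(x) = 1/(1+x²)
a = 1.5, b = 4.25, n = 2
h = (b - a)/n = 1.375000

Trapezoidal rule: (h/2)[f(x₀) + 2f(x₁) + 2f(x₂) + ... + f(xₙ)]

x_0 = 1.5000, f(x_0) = 0.307692, coefficient = 1
x_1 = 2.8750, f(x_1) = 0.107926, coefficient = 2
x_2 = 4.2500, f(x_2) = 0.052459, coefficient = 1

I ≈ (1.375000/2) × 0.576003 = 0.396002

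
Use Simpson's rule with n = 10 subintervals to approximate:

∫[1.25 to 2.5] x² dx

f(x) = x²
a = 1.25, b = 2.5, n = 10
h = (b - a)/n = 0.125000

Simpson's rule: (h/3)[f(x₀) + 4f(x₁) + 2f(x₂) + ... + f(xₙ)]

x_0 = 1.2500, f(x_0) = 1.562500, coefficient = 1
x_1 = 1.3750, f(x_1) = 1.890625, coefficient = 4
x_2 = 1.5000, f(x_2) = 2.250000, coefficient = 2
x_3 = 1.6250, f(x_3) = 2.640625, coefficient = 4
x_4 = 1.7500, f(x_4) = 3.062500, coefficient = 2
x_5 = 1.8750, f(x_5) = 3.515625, coefficient = 4
x_6 = 2.0000, f(x_6) = 4.000000, coefficient = 2
x_7 = 2.1250, f(x_7) = 4.515625, coefficient = 4
x_8 = 2.2500, f(x_8) = 5.062500, coefficient = 2
x_9 = 2.3750, f(x_9) = 5.640625, coefficient = 4
x_10 = 2.5000, f(x_10) = 6.250000, coefficient = 1

I ≈ (0.125000/3) × 109.375000 = 4.557292
Exact value: 4.557292
Error: 0.000000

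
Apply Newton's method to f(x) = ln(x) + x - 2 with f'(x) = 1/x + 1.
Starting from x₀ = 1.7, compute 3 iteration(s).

f(x) = ln(x) + x - 2
f'(x) = 1/x + 1
x₀ = 1.7

Newton-Raphson formula: x_{n+1} = x_n - f(x_n)/f'(x_n)

Iteration 1:
  f(1.700000) = 0.230628
  f'(1.700000) = 1.588235
  x_1 = 1.700000 - 0.230628/1.588235 = 1.554790
Iteration 2:
  f(1.554790) = -0.003870
  f'(1.554790) = 1.643174
  x_2 = 1.554790 - (-0.003870)/1.643174 = 1.557145
Iteration 3:
  f(1.557145) = -0.000001
  f'(1.557145) = 1.642201
  x_3 = 1.557145 - (-0.000001)/1.642201 = 1.557146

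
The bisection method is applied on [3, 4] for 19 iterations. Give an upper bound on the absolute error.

Bisection error bound: |error| ≤ (b-a)/2^n
|error| ≤ (4 - 3)/2^19 = 1/2^19
|error| ≤ 0.0000019073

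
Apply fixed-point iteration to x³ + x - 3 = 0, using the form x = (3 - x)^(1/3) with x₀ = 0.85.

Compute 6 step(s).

Equation: x³ + x - 3 = 0
Fixed-point form: x = (3 - x)^(1/3)
x₀ = 0.85

x_1 = g(0.850000) = 1.290663
x_2 = g(1.290663) = 1.195664
x_3 = g(1.195664) = 1.217416
x_4 = g(1.217416) = 1.212504
x_5 = g(1.212504) = 1.213617
x_6 = g(1.213617) = 1.213365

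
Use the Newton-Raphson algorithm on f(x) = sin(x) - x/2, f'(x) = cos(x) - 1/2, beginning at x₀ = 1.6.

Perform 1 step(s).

f(x) = sin(x) - x/2
f'(x) = cos(x) - 1/2
x₀ = 1.6

Newton-Raphson formula: x_{n+1} = x_n - f(x_n)/f'(x_n)

Iteration 1:
  f(1.600000) = 0.199574
  f'(1.600000) = -0.529200
  x_1 = 1.600000 - 0.199574/(-0.529200) = 1.977124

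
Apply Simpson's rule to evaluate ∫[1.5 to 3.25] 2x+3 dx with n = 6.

f(x) = 2x+3
a = 1.5, b = 3.25, n = 6
h = (b - a)/n = 0.291667

Simpson's rule: (h/3)[f(x₀) + 4f(x₁) + 2f(x₂) + ... + f(xₙ)]

x_0 = 1.5000, f(x_0) = 6.000000, coefficient = 1
x_1 = 1.7917, f(x_1) = 6.583333, coefficient = 4
x_2 = 2.0833, f(x_2) = 7.166667, coefficient = 2
x_3 = 2.3750, f(x_3) = 7.750000, coefficient = 4
x_4 = 2.6667, f(x_4) = 8.333333, coefficient = 2
x_5 = 2.9583, f(x_5) = 8.916667, coefficient = 4
x_6 = 3.2500, f(x_6) = 9.500000, coefficient = 1

I ≈ (0.291667/3) × 139.500000 = 13.562500
Exact value: 13.562500
Error: 0.000000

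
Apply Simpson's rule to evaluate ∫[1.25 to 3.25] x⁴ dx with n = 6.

f(x) = x⁴
a = 1.25, b = 3.25, n = 6
h = (b - a)/n = 0.333333

Simpson's rule: (h/3)[f(x₀) + 4f(x₁) + 2f(x₂) + ... + f(xₙ)]

x_0 = 1.2500, f(x_0) = 2.441406, coefficient = 1
x_1 = 1.5833, f(x_1) = 6.284770, coefficient = 4
x_2 = 1.9167, f(x_2) = 13.495419, coefficient = 2
x_3 = 2.2500, f(x_3) = 25.628906, coefficient = 4
x_4 = 2.5833, f(x_4) = 44.537085, coefficient = 2
x_5 = 2.9167, f(x_5) = 72.368104, coefficient = 4
x_6 = 3.2500, f(x_6) = 111.566406, coefficient = 1

I ≈ (0.333333/3) × 647.199942 = 71.911105
Exact value: 71.907813
Error: 0.003292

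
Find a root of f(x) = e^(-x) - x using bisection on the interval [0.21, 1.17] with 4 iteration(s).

f(x) = e^(-x) - x
Initial interval: [0.21, 1.17]

Iteration 1:
  c_1 = (0.210000 + 1.170000)/2 = 0.690000
  f(c_1) = f(0.690000) = -0.188424
  f(a) × f(c) < 0, new interval: [0.210000, 0.690000]
Iteration 2:
  c_2 = (0.210000 + 0.690000)/2 = 0.450000
  f(c_2) = f(0.450000) = 0.187628
  f(a) × f(c) ≥ 0, new interval: [0.450000, 0.690000]
Iteration 3:
  c_3 = (0.450000 + 0.690000)/2 = 0.570000
  f(c_3) = f(0.570000) = -0.004475
  f(a) × f(c) < 0, new interval: [0.450000, 0.570000]
Iteration 4:
  c_4 = (0.450000 + 0.570000)/2 = 0.510000
  f(c_4) = f(0.510000) = 0.090496
  f(a) × f(c) ≥ 0, new interval: [0.510000, 0.570000]

After 4 iteration(s), the approximation is c_4 = 0.510000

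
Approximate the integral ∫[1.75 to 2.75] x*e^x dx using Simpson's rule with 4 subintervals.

f(x) = x*e^x
a = 1.75, b = 2.75, n = 4
h = (b - a)/n = 0.250000

Simpson's rule: (h/3)[f(x₀) + 4f(x₁) + 2f(x₂) + ... + f(xₙ)]

x_0 = 1.7500, f(x_0) = 10.070555, coefficient = 1
x_1 = 2.0000, f(x_1) = 14.778112, coefficient = 4
x_2 = 2.2500, f(x_2) = 21.347406, coefficient = 2
x_3 = 2.5000, f(x_3) = 30.456235, coefficient = 4
x_4 = 2.7500, f(x_4) = 43.017238, coefficient = 1

I ≈ (0.250000/3) × 276.719992 = 23.059999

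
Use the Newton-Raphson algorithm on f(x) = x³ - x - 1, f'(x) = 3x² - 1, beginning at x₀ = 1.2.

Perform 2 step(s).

f(x) = x³ - x - 1
f'(x) = 3x² - 1
x₀ = 1.2

Newton-Raphson formula: x_{n+1} = x_n - f(x_n)/f'(x_n)

Iteration 1:
  f(1.200000) = -0.472000
  f'(1.200000) = 3.320000
  x_1 = 1.200000 - (-0.472000)/3.320000 = 1.342169
Iteration 2:
  f(1.342169) = 0.075636
  f'(1.342169) = 4.404250
  x_2 = 1.342169 - 0.075636/4.404250 = 1.324995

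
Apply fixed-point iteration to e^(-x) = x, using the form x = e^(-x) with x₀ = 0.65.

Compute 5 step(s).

Equation: e^(-x) = x
Fixed-point form: x = e^(-x)
x₀ = 0.65

x_1 = g(0.650000) = 0.522046
x_2 = g(0.522046) = 0.593306
x_3 = g(0.593306) = 0.552498
x_4 = g(0.552498) = 0.575510
x_5 = g(0.575510) = 0.562418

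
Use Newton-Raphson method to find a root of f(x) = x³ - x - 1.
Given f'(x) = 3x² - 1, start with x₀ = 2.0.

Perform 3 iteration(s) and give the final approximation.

f(x) = x³ - x - 1
f'(x) = 3x² - 1
x₀ = 2.0

Newton-Raphson formula: x_{n+1} = x_n - f(x_n)/f'(x_n)

Iteration 1:
  f(2.000000) = 5.000000
  f'(2.000000) = 11.000000
  x_1 = 2.000000 - 5.000000/11.000000 = 1.545455
Iteration 2:
  f(1.545455) = 1.145755
  f'(1.545455) = 6.165289
  x_2 = 1.545455 - 1.145755/6.165289 = 1.359615
Iteration 3:
  f(1.359615) = 0.153705
  f'(1.359615) = 4.545658
  x_3 = 1.359615 - 0.153705/4.545658 = 1.325801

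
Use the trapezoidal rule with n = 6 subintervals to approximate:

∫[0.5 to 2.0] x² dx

f(x) = x²
a = 0.5, b = 2.0, n = 6
h = (b - a)/n = 0.250000

Trapezoidal rule: (h/2)[f(x₀) + 2f(x₁) + 2f(x₂) + ... + f(xₙ)]

x_0 = 0.5000, f(x_0) = 0.250000, coefficient = 1
x_1 = 0.7500, f(x_1) = 0.562500, coefficient = 2
x_2 = 1.0000, f(x_2) = 1.000000, coefficient = 2
x_3 = 1.2500, f(x_3) = 1.562500, coefficient = 2
x_4 = 1.5000, f(x_4) = 2.250000, coefficient = 2
x_5 = 1.7500, f(x_5) = 3.062500, coefficient = 2
x_6 = 2.0000, f(x_6) = 4.000000, coefficient = 1

I ≈ (0.250000/2) × 21.125000 = 2.640625
Exact value: 2.625000
Error: 0.015625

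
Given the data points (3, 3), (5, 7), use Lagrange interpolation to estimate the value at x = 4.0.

Lagrange interpolation formula:
P(x) = Σ yᵢ × Lᵢ(x)
where Lᵢ(x) = Π_{j≠i} (x - xⱼ)/(xᵢ - xⱼ)

L_0(4.0) = (4.0 - 5)/(3 - 5) = 0.500000
L_1(4.0) = (4.0 - 3)/(5 - 3) = 0.500000

P(4.0) = 3×L_0(4.0) + 7×L_1(4.0)
P(4.0) = 5.000000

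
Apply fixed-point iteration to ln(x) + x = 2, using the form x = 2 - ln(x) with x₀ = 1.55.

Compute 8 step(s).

Equation: ln(x) + x = 2
Fixed-point form: x = 2 - ln(x)
x₀ = 1.55

x_1 = g(1.550000) = 1.561745
x_2 = g(1.561745) = 1.554196
x_3 = g(1.554196) = 1.559042
x_4 = g(1.559042) = 1.555929
x_5 = g(1.555929) = 1.557927
x_6 = g(1.557927) = 1.556644
x_7 = g(1.556644) = 1.557468
x_8 = g(1.557468) = 1.556939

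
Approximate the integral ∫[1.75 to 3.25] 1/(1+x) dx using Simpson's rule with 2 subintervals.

f(x) = 1/(1+x)
a = 1.75, b = 3.25, n = 2
h = (b - a)/n = 0.750000

Simpson's rule: (h/3)[f(x₀) + 4f(x₁) + 2f(x₂) + ... + f(xₙ)]

x_0 = 1.7500, f(x_0) = 0.363636, coefficient = 1
x_1 = 2.5000, f(x_1) = 0.285714, coefficient = 4
x_2 = 3.2500, f(x_2) = 0.235294, coefficient = 1

I ≈ (0.750000/3) × 1.741788 = 0.435447
Exact value: 0.435318
Error: 0.000129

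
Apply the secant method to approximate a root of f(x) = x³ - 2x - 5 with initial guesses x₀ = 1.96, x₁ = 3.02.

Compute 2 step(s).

f(x) = x³ - 2x - 5
x₀ = 1.96, x₁ = 3.02

Secant formula: x_{n+1} = x_n - f(x_n)(x_n - x_{n-1})/(f(x_n) - f(x_{n-1}))

Iteration 1:
  f(1.960000) = -1.390464
  f(3.020000) = 16.503608
  x_2 = 3.020000 - 16.503608×(3.020000 - 1.960000)/(16.503608 - (-1.390464))
       = 2.042368
Iteration 2:
  f(3.020000) = 16.503608
  f(2.042368) = -0.565478
  x_3 = 2.042368 - (-0.565478)×(2.042368 - 3.020000)/(-0.565478 - 16.503608)
       = 2.074755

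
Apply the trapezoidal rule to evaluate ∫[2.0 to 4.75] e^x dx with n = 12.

f(x) = e^x
a = 2.0, b = 4.75, n = 12
h = (b - a)/n = 0.229167

Trapezoidal rule: (h/2)[f(x₀) + 2f(x₁) + 2f(x₂) + ... + f(xₙ)]

x_0 = 2.0000, f(x_0) = 7.389056, coefficient = 1
x_1 = 2.2292, f(x_1) = 9.292119, coefficient = 2
x_2 = 2.4583, f(x_2) = 11.685320, coefficient = 2
x_3 = 2.6875, f(x_3) = 14.694893, coefficient = 2
x_4 = 2.9167, f(x_4) = 18.479586, coefficient = 2
x_5 = 3.1458, f(x_5) = 23.239033, coefficient = 2
x_6 = 3.3750, f(x_6) = 29.224284, coefficient = 2
x_7 = 3.6042, f(x_7) = 36.751045, coefficient = 2
x_8 = 3.8333, f(x_8) = 46.216336, coefficient = 2
x_9 = 4.0625, f(x_9) = 58.119428, coefficient = 2
x_10 = 4.2917, f(x_10) = 73.088181, coefficient = 2
x_11 = 4.5208, f(x_11) = 91.912160, coefficient = 2
x_12 = 4.7500, f(x_12) = 115.584285, coefficient = 1

I ≈ (0.229167/2) × 948.378110 = 108.668325
Exact value: 108.195228
Error: 0.473097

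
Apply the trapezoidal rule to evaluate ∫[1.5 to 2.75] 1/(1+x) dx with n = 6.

f(x) = 1/(1+x)
a = 1.5, b = 2.75, n = 6
h = (b - a)/n = 0.208333

Trapezoidal rule: (h/2)[f(x₀) + 2f(x₁) + 2f(x₂) + ... + f(xₙ)]

x_0 = 1.5000, f(x_0) = 0.400000, coefficient = 1
x_1 = 1.7083, f(x_1) = 0.369231, coefficient = 2
x_2 = 1.9167, f(x_2) = 0.342857, coefficient = 2
x_3 = 2.1250, f(x_3) = 0.320000, coefficient = 2
x_4 = 2.3333, f(x_4) = 0.300000, coefficient = 2
x_5 = 2.5417, f(x_5) = 0.282353, coefficient = 2
x_6 = 2.7500, f(x_6) = 0.266667, coefficient = 1

I ≈ (0.208333/2) × 3.895548 = 0.405786
Exact value: 0.405465
Error: 0.000321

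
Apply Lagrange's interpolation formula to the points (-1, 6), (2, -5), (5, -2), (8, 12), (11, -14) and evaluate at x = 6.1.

Lagrange interpolation formula:
P(x) = Σ yᵢ × Lᵢ(x)
where Lᵢ(x) = Π_{j≠i} (x - xⱼ)/(xᵢ - xⱼ)

L_0(6.1) = (6.1 - 2)/(-1 - 2) × (6.1 - 5)/(-1 - 5) × (6.1 - 8)/(-1 - 8) × (6.1 - 11)/(-1 - 11) = 0.021599
L_1(6.1) = (6.1 - (-1))/(2 - (-1)) × (6.1 - 5)/(2 - 5) × (6.1 - 8)/(2 - 8) × (6.1 - 11)/(2 - 11) = -0.149611
L_2(6.1) = (6.1 - (-1))/(5 - (-1)) × (6.1 - 2)/(5 - 2) × (6.1 - 8)/(5 - 8) × (6.1 - 11)/(5 - 11) = 0.836463
L_3(6.1) = (6.1 - (-1))/(8 - (-1)) × (6.1 - 2)/(8 - 2) × (6.1 - 5)/(8 - 5) × (6.1 - 11)/(8 - 11) = 0.322845
L_4(6.1) = (6.1 - (-1))/(11 - (-1)) × (6.1 - 2)/(11 - 2) × (6.1 - 5)/(11 - 5) × (6.1 - 8)/(11 - 8) = -0.031296

P(6.1) = 6×L_0(6.1) + (-5)×L_1(6.1) + (-2)×L_2(6.1) + 12×L_3(6.1) + (-14)×L_4(6.1)
P(6.1) = 3.517016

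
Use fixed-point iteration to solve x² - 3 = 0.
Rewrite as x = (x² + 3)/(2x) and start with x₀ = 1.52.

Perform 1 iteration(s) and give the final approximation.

Equation: x² - 3 = 0
Fixed-point form: x = (x² + 3)/(2x)
x₀ = 1.52

x_1 = g(1.520000) = 1.746842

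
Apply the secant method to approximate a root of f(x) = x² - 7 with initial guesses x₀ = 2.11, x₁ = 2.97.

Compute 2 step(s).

f(x) = x² - 7
x₀ = 2.11, x₁ = 2.97

Secant formula: x_{n+1} = x_n - f(x_n)(x_n - x_{n-1})/(f(x_n) - f(x_{n-1}))

Iteration 1:
  f(2.110000) = -2.547900
  f(2.970000) = 1.820900
  x_2 = 2.970000 - 1.820900×(2.970000 - 2.110000)/(1.820900 - (-2.547900))
       = 2.611555
Iteration 2:
  f(2.970000) = 1.820900
  f(2.611555) = -0.179780
  x_3 = 2.611555 - (-0.179780)×(2.611555 - 2.970000)/(-0.179780 - 1.820900)
       = 2.643765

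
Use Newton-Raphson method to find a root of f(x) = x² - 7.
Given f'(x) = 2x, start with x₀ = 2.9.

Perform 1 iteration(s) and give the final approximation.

f(x) = x² - 7
f'(x) = 2x
x₀ = 2.9

Newton-Raphson formula: x_{n+1} = x_n - f(x_n)/f'(x_n)

Iteration 1:
  f(2.900000) = 1.410000
  f'(2.900000) = 5.800000
  x_1 = 2.900000 - 1.410000/5.800000 = 2.656897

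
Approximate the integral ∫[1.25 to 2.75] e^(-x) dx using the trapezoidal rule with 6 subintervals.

f(x) = e^(-x)
a = 1.25, b = 2.75, n = 6
h = (b - a)/n = 0.250000

Trapezoidal rule: (h/2)[f(x₀) + 2f(x₁) + 2f(x₂) + ... + f(xₙ)]

x_0 = 1.2500, f(x_0) = 0.286505, coefficient = 1
x_1 = 1.5000, f(x_1) = 0.223130, coefficient = 2
x_2 = 1.7500, f(x_2) = 0.173774, coefficient = 2
x_3 = 2.0000, f(x_3) = 0.135335, coefficient = 2
x_4 = 2.2500, f(x_4) = 0.105399, coefficient = 2
x_5 = 2.5000, f(x_5) = 0.082085, coefficient = 2
x_6 = 2.7500, f(x_6) = 0.063928, coefficient = 1

I ≈ (0.250000/2) × 1.789880 = 0.223735
Exact value: 0.222577
Error: 0.001158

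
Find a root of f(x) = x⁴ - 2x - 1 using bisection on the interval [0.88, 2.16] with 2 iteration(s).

f(x) = x⁴ - 2x - 1
Initial interval: [0.88, 2.16]

Iteration 1:
  c_1 = (0.880000 + 2.160000)/2 = 1.520000
  f(c_1) = f(1.520000) = 1.297948
  f(a) × f(c) < 0, new interval: [0.880000, 1.520000]
Iteration 2:
  c_2 = (0.880000 + 1.520000)/2 = 1.200000
  f(c_2) = f(1.200000) = -1.326400
  f(a) × f(c) ≥ 0, new interval: [1.200000, 1.520000]

After 2 iteration(s), the approximation is c_2 = 1.200000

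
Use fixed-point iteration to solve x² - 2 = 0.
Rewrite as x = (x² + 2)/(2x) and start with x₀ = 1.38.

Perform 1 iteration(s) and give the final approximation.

Equation: x² - 2 = 0
Fixed-point form: x = (x² + 2)/(2x)
x₀ = 1.38

x_1 = g(1.380000) = 1.414638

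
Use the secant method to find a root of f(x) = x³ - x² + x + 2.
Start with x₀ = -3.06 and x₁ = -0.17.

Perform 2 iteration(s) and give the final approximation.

f(x) = x³ - x² + x + 2
x₀ = -3.06, x₁ = -0.17

Secant formula: x_{n+1} = x_n - f(x_n)(x_n - x_{n-1})/(f(x_n) - f(x_{n-1}))

Iteration 1:
  f(-3.060000) = -39.076216
  f(-0.170000) = 1.796187
  x_2 = -0.170000 - 1.796187×(-0.170000 - (-3.060000))/(1.796187 - (-39.076216))
       = -0.297005
Iteration 2:
  f(-0.170000) = 1.796187
  f(-0.297005) = 1.588585
  x_3 = -0.297005 - 1.588585×(-0.297005 - (-0.170000))/(1.588585 - 1.796187)
       = -1.268849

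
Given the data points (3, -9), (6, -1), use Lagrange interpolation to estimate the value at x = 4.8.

Lagrange interpolation formula:
P(x) = Σ yᵢ × Lᵢ(x)
where Lᵢ(x) = Π_{j≠i} (x - xⱼ)/(xᵢ - xⱼ)

L_0(4.8) = (4.8 - 6)/(3 - 6) = 0.400000
L_1(4.8) = (4.8 - 3)/(6 - 3) = 0.600000

P(4.8) = (-9)×L_0(4.8) + (-1)×L_1(4.8)
P(4.8) = -4.200000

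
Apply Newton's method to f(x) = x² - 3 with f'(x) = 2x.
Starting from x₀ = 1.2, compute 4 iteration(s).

f(x) = x² - 3
f'(x) = 2x
x₀ = 1.2

Newton-Raphson formula: x_{n+1} = x_n - f(x_n)/f'(x_n)

Iteration 1:
  f(1.200000) = -1.560000
  f'(1.200000) = 2.400000
  x_1 = 1.200000 - (-1.560000)/2.400000 = 1.850000
Iteration 2:
  f(1.850000) = 0.422500
  f'(1.850000) = 3.700000
  x_2 = 1.850000 - 0.422500/3.700000 = 1.735811
Iteration 3:
  f(1.735811) = 0.013039
  f'(1.735811) = 3.471622
  x_3 = 1.735811 - 0.013039/3.471622 = 1.732055
Iteration 4:
  f(1.732055) = 0.000014
  f'(1.732055) = 3.464110
  x_4 = 1.732055 - 0.000014/3.464110 = 1.732051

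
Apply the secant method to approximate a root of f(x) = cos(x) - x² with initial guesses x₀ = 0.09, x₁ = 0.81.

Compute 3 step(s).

f(x) = cos(x) - x²
x₀ = 0.09, x₁ = 0.81

Secant formula: x_{n+1} = x_n - f(x_n)(x_n - x_{n-1})/(f(x_n) - f(x_{n-1}))

Iteration 1:
  f(0.090000) = 0.987853
  f(0.810000) = 0.033398
  x_2 = 0.810000 - 0.033398×(0.810000 - 0.090000)/(0.033398 - 0.987853)
       = 0.835194
Iteration 2:
  f(0.810000) = 0.033398
  f(0.835194) = -0.026516
  x_3 = 0.835194 - (-0.026516)×(0.835194 - 0.810000)/(-0.026516 - 0.033398)
       = 0.824044
Iteration 3:
  f(0.835194) = -0.026516
  f(0.824044) = 0.000210
  x_4 = 0.824044 - 0.000210×(0.824044 - 0.835194)/(0.000210 - (-0.026516))
       = 0.824132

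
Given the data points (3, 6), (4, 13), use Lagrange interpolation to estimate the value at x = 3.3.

Lagrange interpolation formula:
P(x) = Σ yᵢ × Lᵢ(x)
where Lᵢ(x) = Π_{j≠i} (x - xⱼ)/(xᵢ - xⱼ)

L_0(3.3) = (3.3 - 4)/(3 - 4) = 0.700000
L_1(3.3) = (3.3 - 3)/(4 - 3) = 0.300000

P(3.3) = 6×L_0(3.3) + 13×L_1(3.3)
P(3.3) = 8.100000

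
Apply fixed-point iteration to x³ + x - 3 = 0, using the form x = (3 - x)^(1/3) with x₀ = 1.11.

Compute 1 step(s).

Equation: x³ + x - 3 = 0
Fixed-point form: x = (3 - x)^(1/3)
x₀ = 1.11

x_1 = g(1.110000) = 1.236386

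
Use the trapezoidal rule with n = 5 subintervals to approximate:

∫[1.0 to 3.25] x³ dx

f(x) = x³
a = 1.0, b = 3.25, n = 5
h = (b - a)/n = 0.450000

Trapezoidal rule: (h/2)[f(x₀) + 2f(x₁) + 2f(x₂) + ... + f(xₙ)]

x_0 = 1.0000, f(x_0) = 1.000000, coefficient = 1
x_1 = 1.4500, f(x_1) = 3.048625, coefficient = 2
x_2 = 1.9000, f(x_2) = 6.859000, coefficient = 2
x_3 = 2.3500, f(x_3) = 12.977875, coefficient = 2
x_4 = 2.8000, f(x_4) = 21.952000, coefficient = 2
x_5 = 3.2500, f(x_5) = 34.328125, coefficient = 1

I ≈ (0.450000/2) × 125.003125 = 28.125703
Exact value: 27.641602
Error: 0.484102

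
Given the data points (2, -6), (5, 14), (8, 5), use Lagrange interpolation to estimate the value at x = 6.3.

Lagrange interpolation formula:
P(x) = Σ yᵢ × Lᵢ(x)
where Lᵢ(x) = Π_{j≠i} (x - xⱼ)/(xᵢ - xⱼ)

L_0(6.3) = (6.3 - 5)/(2 - 5) × (6.3 - 8)/(2 - 8) = -0.122778
L_1(6.3) = (6.3 - 2)/(5 - 2) × (6.3 - 8)/(5 - 8) = 0.812222
L_2(6.3) = (6.3 - 2)/(8 - 2) × (6.3 - 5)/(8 - 5) = 0.310556

P(6.3) = (-6)×L_0(6.3) + 14×L_1(6.3) + 5×L_2(6.3)
P(6.3) = 13.660556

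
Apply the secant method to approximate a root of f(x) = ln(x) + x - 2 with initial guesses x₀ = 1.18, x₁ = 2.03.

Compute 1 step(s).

f(x) = ln(x) + x - 2
x₀ = 1.18, x₁ = 2.03

Secant formula: x_{n+1} = x_n - f(x_n)(x_n - x_{n-1})/(f(x_n) - f(x_{n-1}))

Iteration 1:
  f(1.180000) = -0.654486
  f(2.030000) = 0.738036
  x_2 = 2.030000 - 0.738036×(2.030000 - 1.180000)/(0.738036 - (-0.654486))
       = 1.579500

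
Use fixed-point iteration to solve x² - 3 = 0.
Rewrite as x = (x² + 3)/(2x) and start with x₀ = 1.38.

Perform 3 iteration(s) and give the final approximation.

Equation: x² - 3 = 0
Fixed-point form: x = (x² + 3)/(2x)
x₀ = 1.38

x_1 = g(1.380000) = 1.776957
x_2 = g(1.776957) = 1.732618
x_3 = g(1.732618) = 1.732051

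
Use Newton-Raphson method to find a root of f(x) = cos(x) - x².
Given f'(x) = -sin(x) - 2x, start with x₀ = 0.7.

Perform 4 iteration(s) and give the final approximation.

f(x) = cos(x) - x²
f'(x) = -sin(x) - 2x
x₀ = 0.7

Newton-Raphson formula: x_{n+1} = x_n - f(x_n)/f'(x_n)

Iteration 1:
  f(0.700000) = 0.274842
  f'(0.700000) = -2.044218
  x_1 = 0.700000 - 0.274842/(-2.044218) = 0.834449
Iteration 2:
  f(0.834449) = -0.024718
  f'(0.834449) = -2.409823
  x_2 = 0.834449 - (-0.024718)/(-2.409823) = 0.824191
Iteration 3:
  f(0.824191) = -0.000141
  f'(0.824191) = -2.382382
  x_3 = 0.824191 - (-0.000141)/(-2.382382) = 0.824132
Iteration 4:
  f(0.824132) = 0.000000
  f'(0.824132) = -2.382223
  x_4 = 0.824132 - 0.000000/(-2.382223) = 0.824132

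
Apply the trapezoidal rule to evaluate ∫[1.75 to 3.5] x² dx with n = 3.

f(x) = x²
a = 1.75, b = 3.5, n = 3
h = (b - a)/n = 0.583333

Trapezoidal rule: (h/2)[f(x₀) + 2f(x₁) + 2f(x₂) + ... + f(xₙ)]

x_0 = 1.7500, f(x_0) = 3.062500, coefficient = 1
x_1 = 2.3333, f(x_1) = 5.444444, coefficient = 2
x_2 = 2.9167, f(x_2) = 8.506944, coefficient = 2
x_3 = 3.5000, f(x_3) = 12.250000, coefficient = 1

I ≈ (0.583333/2) × 43.215278 = 12.604456
Exact value: 12.505208
Error: 0.099248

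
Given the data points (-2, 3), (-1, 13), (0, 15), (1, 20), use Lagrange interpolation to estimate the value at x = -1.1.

Lagrange interpolation formula:
P(x) = Σ yᵢ × Lᵢ(x)
where Lᵢ(x) = Π_{j≠i} (x - xⱼ)/(xᵢ - xⱼ)

L_0(-1.1) = (-1.1 - (-1))/(-2 - (-1)) × (-1.1 - 0)/(-2 - 0) × (-1.1 - 1)/(-2 - 1) = 0.038500
L_1(-1.1) = (-1.1 - (-2))/(-1 - (-2)) × (-1.1 - 0)/(-1 - 0) × (-1.1 - 1)/(-1 - 1) = 1.039500
L_2(-1.1) = (-1.1 - (-2))/(0 - (-2)) × (-1.1 - (-1))/(0 - (-1)) × (-1.1 - 1)/(0 - 1) = -0.094500
L_3(-1.1) = (-1.1 - (-2))/(1 - (-2)) × (-1.1 - (-1))/(1 - (-1)) × (-1.1 - 0)/(1 - 0) = 0.016500

P(-1.1) = 3×L_0(-1.1) + 13×L_1(-1.1) + 15×L_2(-1.1) + 20×L_3(-1.1)
P(-1.1) = 12.541500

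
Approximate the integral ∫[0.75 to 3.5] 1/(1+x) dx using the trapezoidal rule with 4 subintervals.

f(x) = 1/(1+x)
a = 0.75, b = 3.5, n = 4
h = (b - a)/n = 0.687500

Trapezoidal rule: (h/2)[f(x₀) + 2f(x₁) + 2f(x₂) + ... + f(xₙ)]

x_0 = 0.7500, f(x_0) = 0.571429, coefficient = 1
x_1 = 1.4375, f(x_1) = 0.410256, coefficient = 2
x_2 = 2.1250, f(x_2) = 0.320000, coefficient = 2
x_3 = 2.8125, f(x_3) = 0.262295, coefficient = 2
x_4 = 3.5000, f(x_4) = 0.222222, coefficient = 1

I ≈ (0.687500/2) × 2.778754 = 0.955197
Exact value: 0.944462
Error: 0.010735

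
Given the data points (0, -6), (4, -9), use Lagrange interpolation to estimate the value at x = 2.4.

Lagrange interpolation formula:
P(x) = Σ yᵢ × Lᵢ(x)
where Lᵢ(x) = Π_{j≠i} (x - xⱼ)/(xᵢ - xⱼ)

L_0(2.4) = (2.4 - 4)/(0 - 4) = 0.400000
L_1(2.4) = (2.4 - 0)/(4 - 0) = 0.600000

P(2.4) = (-6)×L_0(2.4) + (-9)×L_1(2.4)
P(2.4) = -7.800000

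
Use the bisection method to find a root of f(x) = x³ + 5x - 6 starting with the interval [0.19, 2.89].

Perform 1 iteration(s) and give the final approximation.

f(x) = x³ + 5x - 6
Initial interval: [0.19, 2.89]

Iteration 1:
  c_1 = (0.190000 + 2.890000)/2 = 1.540000
  f(c_1) = f(1.540000) = 5.352264
  f(a) × f(c) < 0, new interval: [0.190000, 1.540000]

After 1 iteration(s), the approximation is c_1 = 1.540000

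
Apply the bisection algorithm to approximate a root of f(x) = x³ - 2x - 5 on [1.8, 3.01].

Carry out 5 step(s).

f(x) = x³ - 2x - 5
Initial interval: [1.8, 3.01]

Iteration 1:
  c_1 = (1.800000 + 3.010000)/2 = 2.405000
  f(c_1) = f(2.405000) = 4.100580
  f(a) × f(c) < 0, new interval: [1.800000, 2.405000]
Iteration 2:
  c_2 = (1.800000 + 2.405000)/2 = 2.102500
  f(c_2) = f(2.102500) = 0.089114
  f(a) × f(c) < 0, new interval: [1.800000, 2.102500]
Iteration 3:
  c_3 = (1.800000 + 2.102500)/2 = 1.951250
  f(c_3) = f(1.951250) = -1.473356
  f(a) × f(c) ≥ 0, new interval: [1.951250, 2.102500]
Iteration 4:
  c_4 = (1.951250 + 2.102500)/2 = 2.026875
  f(c_4) = f(2.026875) = -0.726897
  f(a) × f(c) ≥ 0, new interval: [2.026875, 2.102500]
Iteration 5:
  c_5 = (2.026875 + 2.102500)/2 = 2.064687
  f(c_5) = f(2.064687) = -0.327747
  f(a) × f(c) ≥ 0, new interval: [2.064687, 2.102500]

After 5 iteration(s), the approximation is c_5 = 2.064687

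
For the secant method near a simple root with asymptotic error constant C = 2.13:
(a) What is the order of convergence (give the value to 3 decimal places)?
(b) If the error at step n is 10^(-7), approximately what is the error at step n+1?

(a) Secant method has superlinear convergence with order φ = (1+√5)/2 ≈ 1.618.
    This means |e_{n+1}| ≈ C|e_n|^1.618.

(b) With |e_n| = 10^(-7) and C = 2.13:
    |e_{n+1}| ≈ 2.13 × (10^(-7))^1.618 = 2.13 × 10^(-11.33)

(a) ≈ 1.618 (golden ratio); (b) |e_{n+1}| ≈ 1.005e-11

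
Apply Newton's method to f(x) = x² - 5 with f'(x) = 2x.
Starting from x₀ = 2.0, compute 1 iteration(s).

f(x) = x² - 5
f'(x) = 2x
x₀ = 2.0

Newton-Raphson formula: x_{n+1} = x_n - f(x_n)/f'(x_n)

Iteration 1:
  f(2.000000) = -1.000000
  f'(2.000000) = 4.000000
  x_1 = 2.000000 - (-1.000000)/4.000000 = 2.250000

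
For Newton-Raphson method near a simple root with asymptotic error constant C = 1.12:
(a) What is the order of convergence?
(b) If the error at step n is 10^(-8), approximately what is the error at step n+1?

(a) Newton-Raphson has quadratic (order 2) convergence near simple roots.
    This means |e_{n+1}| ≈ C|e_n|².

(b) With |e_n| = 10^(-8) and C = 1.12:
    |e_{n+1}| ≈ 1.12 × (10^(-8))² = 1.12 × 10^(-16)

(a) 2 (quadratic); (b) |e_{n+1}| ≈ 1.120e-16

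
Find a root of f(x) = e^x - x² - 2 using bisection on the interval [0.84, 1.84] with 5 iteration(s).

f(x) = e^x - x² - 2
Initial interval: [0.84, 1.84]

Iteration 1:
  c_1 = (0.840000 + 1.840000)/2 = 1.340000
  f(c_1) = f(1.340000) = 0.023444
  f(a) × f(c) < 0, new interval: [0.840000, 1.340000]
Iteration 2:
  c_2 = (0.840000 + 1.340000)/2 = 1.090000
  f(c_2) = f(1.090000) = -0.213826
  f(a) × f(c) ≥ 0, new interval: [1.090000, 1.340000]
Iteration 3:
  c_3 = (1.090000 + 1.340000)/2 = 1.215000
  f(c_3) = f(1.215000) = -0.105931
  f(a) × f(c) ≥ 0, new interval: [1.215000, 1.340000]
Iteration 4:
  c_4 = (1.215000 + 1.340000)/2 = 1.277500
  f(c_4) = f(1.277500) = -0.044347
  f(a) × f(c) ≥ 0, new interval: [1.277500, 1.340000]
Iteration 5:
  c_5 = (1.277500 + 1.340000)/2 = 1.308750
  f(c_5) = f(1.308750) = -0.011283
  f(a) × f(c) ≥ 0, new interval: [1.308750, 1.340000]

After 5 iteration(s), the approximation is c_5 = 1.308750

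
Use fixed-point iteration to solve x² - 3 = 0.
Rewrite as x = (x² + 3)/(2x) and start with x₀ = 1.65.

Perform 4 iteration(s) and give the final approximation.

Equation: x² - 3 = 0
Fixed-point form: x = (x² + 3)/(2x)
x₀ = 1.65

x_1 = g(1.650000) = 1.734091
x_2 = g(1.734091) = 1.732052
x_3 = g(1.732052) = 1.732051
x_4 = g(1.732051) = 1.732051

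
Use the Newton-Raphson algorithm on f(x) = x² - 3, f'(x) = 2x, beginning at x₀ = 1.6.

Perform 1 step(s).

f(x) = x² - 3
f'(x) = 2x
x₀ = 1.6

Newton-Raphson formula: x_{n+1} = x_n - f(x_n)/f'(x_n)

Iteration 1:
  f(1.600000) = -0.440000
  f'(1.600000) = 3.200000
  x_1 = 1.600000 - (-0.440000)/3.200000 = 1.737500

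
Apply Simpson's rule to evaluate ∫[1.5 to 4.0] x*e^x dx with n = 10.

f(x) = x*e^x
a = 1.5, b = 4.0, n = 10
h = (b - a)/n = 0.250000

Simpson's rule: (h/3)[f(x₀) + 4f(x₁) + 2f(x₂) + ... + f(xₙ)]

x_0 = 1.5000, f(x_0) = 6.722534, coefficient = 1
x_1 = 1.7500, f(x_1) = 10.070555, coefficient = 4
x_2 = 2.0000, f(x_2) = 14.778112, coefficient = 2
x_3 = 2.2500, f(x_3) = 21.347406, coefficient = 4
x_4 = 2.5000, f(x_4) = 30.456235, coefficient = 2
x_5 = 2.7500, f(x_5) = 43.017238, coefficient = 4
x_6 = 3.0000, f(x_6) = 60.256611, coefficient = 2
x_7 = 3.2500, f(x_7) = 83.818605, coefficient = 4
x_8 = 3.5000, f(x_8) = 115.904082, coefficient = 2
x_9 = 3.7500, f(x_9) = 159.454058, coefficient = 4
x_10 = 4.0000, f(x_10) = 218.392600, coefficient = 1

I ≈ (0.250000/3) × 1938.736654 = 161.561388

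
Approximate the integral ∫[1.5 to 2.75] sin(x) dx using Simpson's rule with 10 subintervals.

f(x) = sin(x)
a = 1.5, b = 2.75, n = 10
h = (b - a)/n = 0.125000

Simpson's rule: (h/3)[f(x₀) + 4f(x₁) + 2f(x₂) + ... + f(xₙ)]

x_0 = 1.5000, f(x_0) = 0.997495, coefficient = 1
x_1 = 1.6250, f(x_1) = 0.998531, coefficient = 4
x_2 = 1.7500, f(x_2) = 0.983986, coefficient = 2
x_3 = 1.8750, f(x_3) = 0.954086, coefficient = 4
x_4 = 2.0000, f(x_4) = 0.909297, coefficient = 2
x_5 = 2.1250, f(x_5) = 0.850320, coefficient = 4
x_6 = 2.2500, f(x_6) = 0.778073, coefficient = 2
x_7 = 2.3750, f(x_7) = 0.693685, coefficient = 4
x_8 = 2.5000, f(x_8) = 0.598472, coefficient = 2
x_9 = 2.6250, f(x_9) = 0.493920, coefficient = 4
x_10 = 2.7500, f(x_10) = 0.381661, coefficient = 1

I ≈ (0.125000/3) × 23.880982 = 0.995041
Exact value: 0.995040
Error: 0.000001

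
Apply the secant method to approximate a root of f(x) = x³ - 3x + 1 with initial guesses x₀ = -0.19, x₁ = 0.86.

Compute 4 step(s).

f(x) = x³ - 3x + 1
x₀ = -0.19, x₁ = 0.86

Secant formula: x_{n+1} = x_n - f(x_n)(x_n - x_{n-1})/(f(x_n) - f(x_{n-1}))

Iteration 1:
  f(-0.190000) = 1.563141
  f(0.860000) = -0.943944
  x_2 = 0.860000 - (-0.943944)×(0.860000 - (-0.190000))/(-0.943944 - 1.563141)
       = 0.464664
Iteration 2:
  f(0.860000) = -0.943944
  f(0.464664) = -0.293665
  x_3 = 0.464664 - (-0.293665)×(0.464664 - 0.860000)/(-0.293665 - (-0.943944))
       = 0.286131
Iteration 3:
  f(0.464664) = -0.293665
  f(0.286131) = 0.165033
  x_4 = 0.286131 - 0.165033×(0.286131 - 0.464664)/(0.165033 - (-0.293665))
       = 0.350365
Iteration 4:
  f(0.286131) = 0.165033
  f(0.350365) = -0.008085
  x_5 = 0.350365 - (-0.008085)×(0.350365 - 0.286131)/(-0.008085 - 0.165033)
       = 0.347365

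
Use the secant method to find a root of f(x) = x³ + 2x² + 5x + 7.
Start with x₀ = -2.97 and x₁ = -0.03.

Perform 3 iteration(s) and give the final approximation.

f(x) = x³ + 2x² + 5x + 7
x₀ = -2.97, x₁ = -0.03

Secant formula: x_{n+1} = x_n - f(x_n)(x_n - x_{n-1})/(f(x_n) - f(x_{n-1}))

Iteration 1:
  f(-2.970000) = -16.406273
  f(-0.030000) = 6.851773
  x_2 = -0.030000 - 6.851773×(-0.030000 - (-2.970000))/(6.851773 - (-16.406273))
       = -0.896118
Iteration 2:
  f(-0.030000) = 6.851773
  f(-0.896118) = 3.405858
  x_3 = -0.896118 - 3.405858×(-0.896118 - (-0.030000))/(3.405858 - 6.851773)
       = -1.752168
Iteration 3:
  f(-0.896118) = 3.405858
  f(-1.752168) = -0.999970
  x_4 = -1.752168 - (-0.999970)×(-1.752168 - (-0.896118))/(-0.999970 - 3.405858)
       = -1.557874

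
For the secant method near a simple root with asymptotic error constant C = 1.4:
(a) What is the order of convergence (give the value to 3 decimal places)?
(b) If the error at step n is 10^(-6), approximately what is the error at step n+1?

(a) Secant method has superlinear convergence with order φ = (1+√5)/2 ≈ 1.618.
    This means |e_{n+1}| ≈ C|e_n|^1.618.

(b) With |e_n| = 10^(-6) and C = 1.4:
    |e_{n+1}| ≈ 1.4 × (10^(-6))^1.618 = 1.4 × 10^(-9.71)

(a) ≈ 1.618 (golden ratio); (b) |e_{n+1}| ≈ 2.741e-10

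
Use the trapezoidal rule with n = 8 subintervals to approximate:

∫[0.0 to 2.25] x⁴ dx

f(x) = x⁴
a = 0.0, b = 2.25, n = 8
h = (b - a)/n = 0.281250

Trapezoidal rule: (h/2)[f(x₀) + 2f(x₁) + 2f(x₂) + ... + f(xₙ)]

x_0 = 0.0000, f(x_0) = 0.000000, coefficient = 1
x_1 = 0.2812, f(x_1) = 0.006257, coefficient = 2
x_2 = 0.5625, f(x_2) = 0.100113, coefficient = 2
x_3 = 0.8438, f(x_3) = 0.506822, coefficient = 2
x_4 = 1.1250, f(x_4) = 1.601807, coefficient = 2
x_5 = 1.4062, f(x_5) = 3.910661, coefficient = 2
x_6 = 1.6875, f(x_6) = 8.109146, coefficient = 2
x_7 = 1.9688, f(x_7) = 15.023194, coefficient = 2
x_8 = 2.2500, f(x_8) = 25.628906, coefficient = 1

I ≈ (0.281250/2) × 84.144905 = 11.832877
Exact value: 11.533008
Error: 0.299869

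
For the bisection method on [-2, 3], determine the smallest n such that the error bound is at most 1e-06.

We need (b-a)/2^n ≤ 1e-06
(3 - (-2))/2^n ≤ 1e-06
5/2^n ≤ 1e-06
2^n ≥ 5000000
n ≥ log₂(5000000) = 22.25
n ≥ 23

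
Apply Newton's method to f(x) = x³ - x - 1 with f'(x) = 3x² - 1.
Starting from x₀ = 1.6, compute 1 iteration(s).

f(x) = x³ - x - 1
f'(x) = 3x² - 1
x₀ = 1.6

Newton-Raphson formula: x_{n+1} = x_n - f(x_n)/f'(x_n)

Iteration 1:
  f(1.600000) = 1.496000
  f'(1.600000) = 6.680000
  x_1 = 1.600000 - 1.496000/6.680000 = 1.376048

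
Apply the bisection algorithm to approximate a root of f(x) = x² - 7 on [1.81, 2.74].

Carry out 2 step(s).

f(x) = x² - 7
Initial interval: [1.81, 2.74]

Iteration 1:
  c_1 = (1.810000 + 2.740000)/2 = 2.275000
  f(c_1) = f(2.275000) = -1.824375
  f(a) × f(c) ≥ 0, new interval: [2.275000, 2.740000]
Iteration 2:
  c_2 = (2.275000 + 2.740000)/2 = 2.507500
  f(c_2) = f(2.507500) = -0.712444
  f(a) × f(c) ≥ 0, new interval: [2.507500, 2.740000]

After 2 iteration(s), the approximation is c_2 = 2.507500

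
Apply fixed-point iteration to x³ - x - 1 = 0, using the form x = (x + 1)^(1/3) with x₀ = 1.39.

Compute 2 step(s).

Equation: x³ - x - 1 = 0
Fixed-point form: x = (x + 1)^(1/3)
x₀ = 1.39

x_1 = g(1.390000) = 1.337004
x_2 = g(1.337004) = 1.327048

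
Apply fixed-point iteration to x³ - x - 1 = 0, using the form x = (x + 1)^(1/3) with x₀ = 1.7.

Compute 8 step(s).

Equation: x³ - x - 1 = 0
Fixed-point form: x = (x + 1)^(1/3)
x₀ = 1.7

x_1 = g(1.700000) = 1.392477
x_2 = g(1.392477) = 1.337465
x_3 = g(1.337465) = 1.327135
x_4 = g(1.327135) = 1.325177
x_5 = g(1.325177) = 1.324805
x_6 = g(1.324805) = 1.324735
x_7 = g(1.324735) = 1.324721
x_8 = g(1.324721) = 1.324719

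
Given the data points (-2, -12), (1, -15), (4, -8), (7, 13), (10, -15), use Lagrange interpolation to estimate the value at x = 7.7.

Lagrange interpolation formula:
P(x) = Σ yᵢ × Lᵢ(x)
where Lᵢ(x) = Π_{j≠i} (x - xⱼ)/(xᵢ - xⱼ)

L_0(7.7) = (7.7 - 1)/(-2 - 1) × (7.7 - 4)/(-2 - 4) × (7.7 - 7)/(-2 - 7) × (7.7 - 10)/(-2 - 10) = -0.020531
L_1(7.7) = (7.7 - (-2))/(1 - (-2)) × (7.7 - 4)/(1 - 4) × (7.7 - 7)/(1 - 7) × (7.7 - 10)/(1 - 10) = 0.118895
L_2(7.7) = (7.7 - (-2))/(4 - (-2)) × (7.7 - 1)/(4 - 1) × (7.7 - 7)/(4 - 7) × (7.7 - 10)/(4 - 10) = -0.322944
L_3(7.7) = (7.7 - (-2))/(7 - (-2)) × (7.7 - 1)/(7 - 1) × (7.7 - 4)/(7 - 4) × (7.7 - 10)/(7 - 10) = 1.137994
L_4(7.7) = (7.7 - (-2))/(10 - (-2)) × (7.7 - 1)/(10 - 1) × (7.7 - 4)/(10 - 4) × (7.7 - 7)/(10 - 7) = 0.086586

P(7.7) = (-12)×L_0(7.7) + (-15)×L_1(7.7) + (-8)×L_2(7.7) + 13×L_3(7.7) + (-15)×L_4(7.7)
P(7.7) = 14.541620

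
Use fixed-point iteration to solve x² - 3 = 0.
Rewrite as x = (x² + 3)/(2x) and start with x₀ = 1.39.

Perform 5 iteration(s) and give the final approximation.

Equation: x² - 3 = 0
Fixed-point form: x = (x² + 3)/(2x)
x₀ = 1.39

x_1 = g(1.390000) = 1.774137
x_2 = g(1.774137) = 1.732550
x_3 = g(1.732550) = 1.732051
x_4 = g(1.732051) = 1.732051
x_5 = g(1.732051) = 1.732051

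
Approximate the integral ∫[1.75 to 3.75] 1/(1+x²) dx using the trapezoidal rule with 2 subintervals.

f(x) = 1/(1+x²)
a = 1.75, b = 3.75, n = 2
h = (b - a)/n = 1.000000

Trapezoidal rule: (h/2)[f(x₀) + 2f(x₁) + 2f(x₂) + ... + f(xₙ)]

x_0 = 1.7500, f(x_0) = 0.246154, coefficient = 1
x_1 = 2.7500, f(x_1) = 0.116788, coefficient = 2
x_2 = 3.7500, f(x_2) = 0.066390, coefficient = 1

I ≈ (1.000000/2) × 0.546121 = 0.273060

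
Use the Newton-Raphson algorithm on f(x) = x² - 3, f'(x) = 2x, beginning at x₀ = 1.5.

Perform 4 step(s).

f(x) = x² - 3
f'(x) = 2x
x₀ = 1.5

Newton-Raphson formula: x_{n+1} = x_n - f(x_n)/f'(x_n)

Iteration 1:
  f(1.500000) = -0.750000
  f'(1.500000) = 3.000000
  x_1 = 1.500000 - (-0.750000)/3.000000 = 1.750000
Iteration 2:
  f(1.750000) = 0.062500
  f'(1.750000) = 3.500000
  x_2 = 1.750000 - 0.062500/3.500000 = 1.732143
Iteration 3:
  f(1.732143) = 0.000319
  f'(1.732143) = 3.464286
  x_3 = 1.732143 - 0.000319/3.464286 = 1.732051
Iteration 4:
  f(1.732051) = 0.000000
  f'(1.732051) = 3.464102
  x_4 = 1.732051 - 0.000000/3.464102 = 1.732051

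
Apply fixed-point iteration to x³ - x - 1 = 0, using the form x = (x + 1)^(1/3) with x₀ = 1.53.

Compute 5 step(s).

Equation: x³ - x - 1 = 0
Fixed-point form: x = (x + 1)^(1/3)
x₀ = 1.53

x_1 = g(1.530000) = 1.362616
x_2 = g(1.362616) = 1.331878
x_3 = g(1.331878) = 1.326077
x_4 = g(1.326077) = 1.324976
x_5 = g(1.324976) = 1.324767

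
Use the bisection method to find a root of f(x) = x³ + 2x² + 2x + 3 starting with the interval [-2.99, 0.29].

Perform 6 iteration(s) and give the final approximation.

f(x) = x³ + 2x² + 2x + 3
Initial interval: [-2.99, 0.29]

Iteration 1:
  c_1 = (-2.990000 + 0.290000)/2 = -1.350000
  f(c_1) = f(-1.350000) = 1.484625
  f(a) × f(c) < 0, new interval: [-2.990000, -1.350000]
Iteration 2:
  c_2 = (-2.990000 + (-1.350000))/2 = -2.170000
  f(c_2) = f(-2.170000) = -2.140513
  f(a) × f(c) ≥ 0, new interval: [-2.170000, -1.350000]
Iteration 3:
  c_3 = (-2.170000 + (-1.350000))/2 = -1.760000
  f(c_3) = f(-1.760000) = 0.223424
  f(a) × f(c) < 0, new interval: [-2.170000, -1.760000]
Iteration 4:
  c_4 = (-2.170000 + (-1.760000))/2 = -1.965000
  f(c_4) = f(-1.965000) = -0.794857
  f(a) × f(c) ≥ 0, new interval: [-1.965000, -1.760000]
Iteration 5:
  c_5 = (-1.965000 + (-1.760000))/2 = -1.862500
  f(c_5) = f(-1.862500) = -0.248025
  f(a) × f(c) ≥ 0, new interval: [-1.862500, -1.760000]
Iteration 6:
  c_6 = (-1.862500 + (-1.760000))/2 = -1.811250
  f(c_6) = f(-1.811250) = -0.003282
  f(a) × f(c) ≥ 0, new interval: [-1.811250, -1.760000]

After 6 iteration(s), the approximation is c_6 = -1.811250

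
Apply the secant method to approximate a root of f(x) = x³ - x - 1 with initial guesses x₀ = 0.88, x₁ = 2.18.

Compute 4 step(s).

f(x) = x³ - x - 1
x₀ = 0.88, x₁ = 2.18

Secant formula: x_{n+1} = x_n - f(x_n)(x_n - x_{n-1})/(f(x_n) - f(x_{n-1}))

Iteration 1:
  f(0.880000) = -1.198528
  f(2.180000) = 7.180232
  x_2 = 2.180000 - 7.180232×(2.180000 - 0.880000)/(7.180232 - (-1.198528))
       = 1.065957
Iteration 2:
  f(2.180000) = 7.180232
  f(1.065957) = -0.854749
  x_3 = 1.065957 - (-0.854749)×(1.065957 - 2.180000)/(-0.854749 - 7.180232)
       = 1.184467
Iteration 3:
  f(1.065957) = -0.854749
  f(1.184467) = -0.522705
  x_4 = 1.184467 - (-0.522705)×(1.184467 - 1.065957)/(-0.522705 - (-0.854749))
       = 1.371026
Iteration 4:
  f(1.184467) = -0.522705
  f(1.371026) = 0.206110
  x_5 = 1.371026 - 0.206110×(1.371026 - 1.184467)/(0.206110 - (-0.522705))
       = 1.318267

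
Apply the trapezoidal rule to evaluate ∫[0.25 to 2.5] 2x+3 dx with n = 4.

f(x) = 2x+3
a = 0.25, b = 2.5, n = 4
h = (b - a)/n = 0.562500

Trapezoidal rule: (h/2)[f(x₀) + 2f(x₁) + 2f(x₂) + ... + f(xₙ)]

x_0 = 0.2500, f(x_0) = 3.500000, coefficient = 1
x_1 = 0.8125, f(x_1) = 4.625000, coefficient = 2
x_2 = 1.3750, f(x_2) = 5.750000, coefficient = 2
x_3 = 1.9375, f(x_3) = 6.875000, coefficient = 2
x_4 = 2.5000, f(x_4) = 8.000000, coefficient = 1

I ≈ (0.562500/2) × 46.000000 = 12.937500
Exact value: 12.937500
Error: 0.000000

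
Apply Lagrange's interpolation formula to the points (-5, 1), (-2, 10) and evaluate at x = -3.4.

Lagrange interpolation formula:
P(x) = Σ yᵢ × Lᵢ(x)
where Lᵢ(x) = Π_{j≠i} (x - xⱼ)/(xᵢ - xⱼ)

L_0(-3.4) = (-3.4 - (-2))/(-5 - (-2)) = 0.466667
L_1(-3.4) = (-3.4 - (-5))/(-2 - (-5)) = 0.533333

P(-3.4) = 1×L_0(-3.4) + 10×L_1(-3.4)
P(-3.4) = 5.800000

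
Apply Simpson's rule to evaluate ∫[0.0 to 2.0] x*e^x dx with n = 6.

f(x) = x*e^x
a = 0.0, b = 2.0, n = 6
h = (b - a)/n = 0.333333

Simpson's rule: (h/3)[f(x₀) + 4f(x₁) + 2f(x₂) + ... + f(xₙ)]

x_0 = 0.0000, f(x_0) = 0.000000, coefficient = 1
x_1 = 0.3333, f(x_1) = 0.465204, coefficient = 4
x_2 = 0.6667, f(x_2) = 1.298489, coefficient = 2
x_3 = 1.0000, f(x_3) = 2.718282, coefficient = 4
x_4 = 1.3333, f(x_4) = 5.058224, coefficient = 2
x_5 = 1.6667, f(x_5) = 8.824150, coefficient = 4
x_6 = 2.0000, f(x_6) = 14.778112, coefficient = 1

I ≈ (0.333333/3) × 75.522083 = 8.391343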